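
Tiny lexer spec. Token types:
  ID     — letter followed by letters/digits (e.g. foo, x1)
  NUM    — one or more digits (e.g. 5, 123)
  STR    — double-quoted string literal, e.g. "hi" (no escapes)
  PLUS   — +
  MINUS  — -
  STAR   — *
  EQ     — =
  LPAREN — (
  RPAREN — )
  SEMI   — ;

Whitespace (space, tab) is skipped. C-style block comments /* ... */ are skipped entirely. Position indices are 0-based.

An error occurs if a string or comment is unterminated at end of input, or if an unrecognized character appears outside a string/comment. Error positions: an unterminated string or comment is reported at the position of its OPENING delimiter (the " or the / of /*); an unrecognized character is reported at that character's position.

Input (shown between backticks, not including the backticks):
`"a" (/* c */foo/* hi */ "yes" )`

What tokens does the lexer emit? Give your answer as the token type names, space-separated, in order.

pos=0: enter STRING mode
pos=0: emit STR "a" (now at pos=3)
pos=4: emit LPAREN '('
pos=5: enter COMMENT mode (saw '/*')
exit COMMENT mode (now at pos=12)
pos=12: emit ID 'foo' (now at pos=15)
pos=15: enter COMMENT mode (saw '/*')
exit COMMENT mode (now at pos=23)
pos=24: enter STRING mode
pos=24: emit STR "yes" (now at pos=29)
pos=30: emit RPAREN ')'
DONE. 5 tokens: [STR, LPAREN, ID, STR, RPAREN]

Answer: STR LPAREN ID STR RPAREN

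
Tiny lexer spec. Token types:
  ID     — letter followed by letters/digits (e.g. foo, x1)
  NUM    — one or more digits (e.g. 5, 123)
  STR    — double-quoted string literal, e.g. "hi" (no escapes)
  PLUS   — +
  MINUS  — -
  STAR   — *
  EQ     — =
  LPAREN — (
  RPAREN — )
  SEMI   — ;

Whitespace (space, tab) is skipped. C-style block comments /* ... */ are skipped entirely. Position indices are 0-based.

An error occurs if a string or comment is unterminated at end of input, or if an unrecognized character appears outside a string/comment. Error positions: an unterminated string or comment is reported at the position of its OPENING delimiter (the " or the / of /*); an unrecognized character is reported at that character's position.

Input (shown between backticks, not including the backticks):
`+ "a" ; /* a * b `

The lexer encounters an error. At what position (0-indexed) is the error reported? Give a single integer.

Answer: 8

Derivation:
pos=0: emit PLUS '+'
pos=2: enter STRING mode
pos=2: emit STR "a" (now at pos=5)
pos=6: emit SEMI ';'
pos=8: enter COMMENT mode (saw '/*')
pos=8: ERROR — unterminated comment (reached EOF)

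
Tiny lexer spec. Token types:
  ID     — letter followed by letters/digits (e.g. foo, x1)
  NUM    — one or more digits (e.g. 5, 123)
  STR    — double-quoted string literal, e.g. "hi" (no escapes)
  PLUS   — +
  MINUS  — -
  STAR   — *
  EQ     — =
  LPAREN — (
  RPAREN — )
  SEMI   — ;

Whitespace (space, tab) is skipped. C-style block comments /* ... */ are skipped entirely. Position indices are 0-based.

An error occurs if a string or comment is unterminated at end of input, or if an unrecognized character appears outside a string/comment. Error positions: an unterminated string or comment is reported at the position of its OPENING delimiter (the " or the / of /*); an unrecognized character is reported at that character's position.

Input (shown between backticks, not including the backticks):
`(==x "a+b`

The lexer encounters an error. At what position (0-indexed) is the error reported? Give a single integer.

Answer: 5

Derivation:
pos=0: emit LPAREN '('
pos=1: emit EQ '='
pos=2: emit EQ '='
pos=3: emit ID 'x' (now at pos=4)
pos=5: enter STRING mode
pos=5: ERROR — unterminated string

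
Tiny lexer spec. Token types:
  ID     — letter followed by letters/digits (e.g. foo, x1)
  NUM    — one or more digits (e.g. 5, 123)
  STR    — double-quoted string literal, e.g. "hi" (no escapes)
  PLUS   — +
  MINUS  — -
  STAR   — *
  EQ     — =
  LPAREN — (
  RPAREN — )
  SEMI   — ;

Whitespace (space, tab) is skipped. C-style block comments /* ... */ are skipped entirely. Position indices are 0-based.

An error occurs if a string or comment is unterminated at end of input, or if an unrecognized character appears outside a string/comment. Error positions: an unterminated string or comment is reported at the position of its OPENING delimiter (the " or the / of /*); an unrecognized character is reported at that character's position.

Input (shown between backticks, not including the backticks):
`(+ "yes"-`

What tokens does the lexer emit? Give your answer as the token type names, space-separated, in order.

Answer: LPAREN PLUS STR MINUS

Derivation:
pos=0: emit LPAREN '('
pos=1: emit PLUS '+'
pos=3: enter STRING mode
pos=3: emit STR "yes" (now at pos=8)
pos=8: emit MINUS '-'
DONE. 4 tokens: [LPAREN, PLUS, STR, MINUS]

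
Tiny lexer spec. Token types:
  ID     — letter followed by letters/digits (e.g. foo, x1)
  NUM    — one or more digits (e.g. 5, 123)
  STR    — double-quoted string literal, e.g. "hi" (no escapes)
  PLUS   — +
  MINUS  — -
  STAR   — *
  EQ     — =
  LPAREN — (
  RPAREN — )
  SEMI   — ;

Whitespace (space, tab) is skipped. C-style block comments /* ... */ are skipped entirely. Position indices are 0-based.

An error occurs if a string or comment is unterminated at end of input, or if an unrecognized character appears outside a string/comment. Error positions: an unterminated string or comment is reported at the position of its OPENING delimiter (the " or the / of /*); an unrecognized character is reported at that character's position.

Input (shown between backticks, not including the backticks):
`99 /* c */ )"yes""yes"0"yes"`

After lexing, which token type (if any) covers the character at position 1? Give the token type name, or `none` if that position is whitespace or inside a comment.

Answer: NUM

Derivation:
pos=0: emit NUM '99' (now at pos=2)
pos=3: enter COMMENT mode (saw '/*')
exit COMMENT mode (now at pos=10)
pos=11: emit RPAREN ')'
pos=12: enter STRING mode
pos=12: emit STR "yes" (now at pos=17)
pos=17: enter STRING mode
pos=17: emit STR "yes" (now at pos=22)
pos=22: emit NUM '0' (now at pos=23)
pos=23: enter STRING mode
pos=23: emit STR "yes" (now at pos=28)
DONE. 6 tokens: [NUM, RPAREN, STR, STR, NUM, STR]
Position 1: char is '9' -> NUM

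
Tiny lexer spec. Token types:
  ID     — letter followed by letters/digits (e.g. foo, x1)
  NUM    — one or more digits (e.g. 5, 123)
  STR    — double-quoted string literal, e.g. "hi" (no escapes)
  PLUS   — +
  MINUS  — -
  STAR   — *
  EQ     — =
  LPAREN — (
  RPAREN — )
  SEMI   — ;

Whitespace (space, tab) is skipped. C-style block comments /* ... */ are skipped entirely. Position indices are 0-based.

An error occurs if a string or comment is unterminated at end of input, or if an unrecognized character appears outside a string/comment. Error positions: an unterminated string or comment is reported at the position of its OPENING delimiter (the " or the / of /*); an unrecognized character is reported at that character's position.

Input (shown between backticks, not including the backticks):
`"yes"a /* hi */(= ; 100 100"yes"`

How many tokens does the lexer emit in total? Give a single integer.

Answer: 8

Derivation:
pos=0: enter STRING mode
pos=0: emit STR "yes" (now at pos=5)
pos=5: emit ID 'a' (now at pos=6)
pos=7: enter COMMENT mode (saw '/*')
exit COMMENT mode (now at pos=15)
pos=15: emit LPAREN '('
pos=16: emit EQ '='
pos=18: emit SEMI ';'
pos=20: emit NUM '100' (now at pos=23)
pos=24: emit NUM '100' (now at pos=27)
pos=27: enter STRING mode
pos=27: emit STR "yes" (now at pos=32)
DONE. 8 tokens: [STR, ID, LPAREN, EQ, SEMI, NUM, NUM, STR]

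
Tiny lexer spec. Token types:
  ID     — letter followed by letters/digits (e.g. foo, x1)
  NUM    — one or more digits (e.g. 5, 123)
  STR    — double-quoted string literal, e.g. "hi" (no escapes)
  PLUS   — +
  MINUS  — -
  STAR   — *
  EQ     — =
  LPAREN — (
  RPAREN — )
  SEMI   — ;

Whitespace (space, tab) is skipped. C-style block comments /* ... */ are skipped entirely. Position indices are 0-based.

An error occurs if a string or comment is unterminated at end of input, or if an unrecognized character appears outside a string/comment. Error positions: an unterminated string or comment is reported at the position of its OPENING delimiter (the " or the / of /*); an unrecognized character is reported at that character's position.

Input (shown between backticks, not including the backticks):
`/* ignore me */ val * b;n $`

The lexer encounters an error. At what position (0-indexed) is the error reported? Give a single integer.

pos=0: enter COMMENT mode (saw '/*')
exit COMMENT mode (now at pos=15)
pos=16: emit ID 'val' (now at pos=19)
pos=20: emit STAR '*'
pos=22: emit ID 'b' (now at pos=23)
pos=23: emit SEMI ';'
pos=24: emit ID 'n' (now at pos=25)
pos=26: ERROR — unrecognized char '$'

Answer: 26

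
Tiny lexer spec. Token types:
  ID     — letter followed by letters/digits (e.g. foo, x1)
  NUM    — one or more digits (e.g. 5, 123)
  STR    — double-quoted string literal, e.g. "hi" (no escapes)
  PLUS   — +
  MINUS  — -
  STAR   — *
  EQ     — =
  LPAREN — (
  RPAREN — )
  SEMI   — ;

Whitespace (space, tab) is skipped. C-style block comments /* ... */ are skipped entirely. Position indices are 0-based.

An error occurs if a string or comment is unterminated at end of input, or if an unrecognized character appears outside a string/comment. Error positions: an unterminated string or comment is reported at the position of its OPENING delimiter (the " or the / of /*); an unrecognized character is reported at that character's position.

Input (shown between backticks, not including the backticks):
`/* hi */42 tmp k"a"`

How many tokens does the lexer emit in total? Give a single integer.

Answer: 4

Derivation:
pos=0: enter COMMENT mode (saw '/*')
exit COMMENT mode (now at pos=8)
pos=8: emit NUM '42' (now at pos=10)
pos=11: emit ID 'tmp' (now at pos=14)
pos=15: emit ID 'k' (now at pos=16)
pos=16: enter STRING mode
pos=16: emit STR "a" (now at pos=19)
DONE. 4 tokens: [NUM, ID, ID, STR]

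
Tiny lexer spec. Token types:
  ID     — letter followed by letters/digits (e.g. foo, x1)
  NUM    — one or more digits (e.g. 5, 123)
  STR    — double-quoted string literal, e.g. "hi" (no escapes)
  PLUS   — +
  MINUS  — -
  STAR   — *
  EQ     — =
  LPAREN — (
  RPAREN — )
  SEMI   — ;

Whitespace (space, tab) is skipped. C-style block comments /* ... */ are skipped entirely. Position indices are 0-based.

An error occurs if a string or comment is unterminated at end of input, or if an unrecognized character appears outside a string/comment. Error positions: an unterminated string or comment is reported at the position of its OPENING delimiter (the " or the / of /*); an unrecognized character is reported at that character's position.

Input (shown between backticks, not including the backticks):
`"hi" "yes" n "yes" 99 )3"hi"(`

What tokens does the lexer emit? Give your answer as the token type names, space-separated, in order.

Answer: STR STR ID STR NUM RPAREN NUM STR LPAREN

Derivation:
pos=0: enter STRING mode
pos=0: emit STR "hi" (now at pos=4)
pos=5: enter STRING mode
pos=5: emit STR "yes" (now at pos=10)
pos=11: emit ID 'n' (now at pos=12)
pos=13: enter STRING mode
pos=13: emit STR "yes" (now at pos=18)
pos=19: emit NUM '99' (now at pos=21)
pos=22: emit RPAREN ')'
pos=23: emit NUM '3' (now at pos=24)
pos=24: enter STRING mode
pos=24: emit STR "hi" (now at pos=28)
pos=28: emit LPAREN '('
DONE. 9 tokens: [STR, STR, ID, STR, NUM, RPAREN, NUM, STR, LPAREN]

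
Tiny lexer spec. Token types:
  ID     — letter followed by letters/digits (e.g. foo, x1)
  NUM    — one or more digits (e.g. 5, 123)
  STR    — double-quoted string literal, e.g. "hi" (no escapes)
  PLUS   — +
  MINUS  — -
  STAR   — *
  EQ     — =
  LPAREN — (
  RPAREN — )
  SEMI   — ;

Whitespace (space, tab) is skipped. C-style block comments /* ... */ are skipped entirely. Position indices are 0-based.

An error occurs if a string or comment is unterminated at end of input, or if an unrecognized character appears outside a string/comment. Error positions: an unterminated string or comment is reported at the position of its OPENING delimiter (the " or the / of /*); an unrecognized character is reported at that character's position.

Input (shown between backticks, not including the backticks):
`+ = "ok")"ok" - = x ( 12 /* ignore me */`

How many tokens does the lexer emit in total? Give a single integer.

Answer: 10

Derivation:
pos=0: emit PLUS '+'
pos=2: emit EQ '='
pos=4: enter STRING mode
pos=4: emit STR "ok" (now at pos=8)
pos=8: emit RPAREN ')'
pos=9: enter STRING mode
pos=9: emit STR "ok" (now at pos=13)
pos=14: emit MINUS '-'
pos=16: emit EQ '='
pos=18: emit ID 'x' (now at pos=19)
pos=20: emit LPAREN '('
pos=22: emit NUM '12' (now at pos=24)
pos=25: enter COMMENT mode (saw '/*')
exit COMMENT mode (now at pos=40)
DONE. 10 tokens: [PLUS, EQ, STR, RPAREN, STR, MINUS, EQ, ID, LPAREN, NUM]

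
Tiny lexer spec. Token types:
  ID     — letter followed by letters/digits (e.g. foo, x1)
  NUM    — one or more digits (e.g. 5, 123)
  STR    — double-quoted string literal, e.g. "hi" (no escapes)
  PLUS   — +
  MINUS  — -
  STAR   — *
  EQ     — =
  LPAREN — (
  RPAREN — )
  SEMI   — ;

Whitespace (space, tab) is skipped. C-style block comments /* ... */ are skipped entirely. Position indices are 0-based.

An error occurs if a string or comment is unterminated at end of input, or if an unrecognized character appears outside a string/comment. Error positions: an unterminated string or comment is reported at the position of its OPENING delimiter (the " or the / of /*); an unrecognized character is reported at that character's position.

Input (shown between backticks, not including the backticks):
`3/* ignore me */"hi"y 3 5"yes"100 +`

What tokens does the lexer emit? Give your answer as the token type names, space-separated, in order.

pos=0: emit NUM '3' (now at pos=1)
pos=1: enter COMMENT mode (saw '/*')
exit COMMENT mode (now at pos=16)
pos=16: enter STRING mode
pos=16: emit STR "hi" (now at pos=20)
pos=20: emit ID 'y' (now at pos=21)
pos=22: emit NUM '3' (now at pos=23)
pos=24: emit NUM '5' (now at pos=25)
pos=25: enter STRING mode
pos=25: emit STR "yes" (now at pos=30)
pos=30: emit NUM '100' (now at pos=33)
pos=34: emit PLUS '+'
DONE. 8 tokens: [NUM, STR, ID, NUM, NUM, STR, NUM, PLUS]

Answer: NUM STR ID NUM NUM STR NUM PLUS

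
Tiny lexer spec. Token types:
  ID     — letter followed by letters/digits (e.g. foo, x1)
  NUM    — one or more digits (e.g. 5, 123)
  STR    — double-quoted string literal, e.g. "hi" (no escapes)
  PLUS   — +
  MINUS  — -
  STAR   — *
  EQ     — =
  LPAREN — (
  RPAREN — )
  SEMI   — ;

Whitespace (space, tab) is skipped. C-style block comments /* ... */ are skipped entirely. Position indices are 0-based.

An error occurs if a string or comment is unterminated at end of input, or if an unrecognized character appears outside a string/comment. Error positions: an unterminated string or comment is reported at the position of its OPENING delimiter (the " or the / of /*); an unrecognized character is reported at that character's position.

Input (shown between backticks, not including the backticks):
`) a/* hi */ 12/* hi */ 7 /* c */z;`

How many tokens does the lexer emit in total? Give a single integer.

pos=0: emit RPAREN ')'
pos=2: emit ID 'a' (now at pos=3)
pos=3: enter COMMENT mode (saw '/*')
exit COMMENT mode (now at pos=11)
pos=12: emit NUM '12' (now at pos=14)
pos=14: enter COMMENT mode (saw '/*')
exit COMMENT mode (now at pos=22)
pos=23: emit NUM '7' (now at pos=24)
pos=25: enter COMMENT mode (saw '/*')
exit COMMENT mode (now at pos=32)
pos=32: emit ID 'z' (now at pos=33)
pos=33: emit SEMI ';'
DONE. 6 tokens: [RPAREN, ID, NUM, NUM, ID, SEMI]

Answer: 6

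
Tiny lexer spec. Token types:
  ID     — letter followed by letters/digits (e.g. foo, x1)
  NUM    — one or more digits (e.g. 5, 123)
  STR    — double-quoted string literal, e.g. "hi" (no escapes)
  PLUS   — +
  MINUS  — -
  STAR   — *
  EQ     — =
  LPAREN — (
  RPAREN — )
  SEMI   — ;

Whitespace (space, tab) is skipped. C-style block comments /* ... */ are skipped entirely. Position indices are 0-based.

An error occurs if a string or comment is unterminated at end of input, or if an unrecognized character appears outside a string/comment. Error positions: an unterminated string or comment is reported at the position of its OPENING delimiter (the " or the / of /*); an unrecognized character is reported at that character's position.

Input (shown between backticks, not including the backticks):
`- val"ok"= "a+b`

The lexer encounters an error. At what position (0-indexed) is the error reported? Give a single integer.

pos=0: emit MINUS '-'
pos=2: emit ID 'val' (now at pos=5)
pos=5: enter STRING mode
pos=5: emit STR "ok" (now at pos=9)
pos=9: emit EQ '='
pos=11: enter STRING mode
pos=11: ERROR — unterminated string

Answer: 11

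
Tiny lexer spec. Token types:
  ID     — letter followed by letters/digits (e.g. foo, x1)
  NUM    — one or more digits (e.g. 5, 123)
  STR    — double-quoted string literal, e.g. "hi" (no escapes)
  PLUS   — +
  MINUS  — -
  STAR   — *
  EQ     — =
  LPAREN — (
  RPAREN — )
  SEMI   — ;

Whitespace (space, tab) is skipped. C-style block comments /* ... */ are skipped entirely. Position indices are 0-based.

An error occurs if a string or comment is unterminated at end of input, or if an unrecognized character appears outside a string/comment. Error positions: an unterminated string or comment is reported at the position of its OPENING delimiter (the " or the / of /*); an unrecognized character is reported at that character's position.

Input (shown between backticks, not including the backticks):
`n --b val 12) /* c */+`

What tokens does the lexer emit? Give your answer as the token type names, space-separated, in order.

pos=0: emit ID 'n' (now at pos=1)
pos=2: emit MINUS '-'
pos=3: emit MINUS '-'
pos=4: emit ID 'b' (now at pos=5)
pos=6: emit ID 'val' (now at pos=9)
pos=10: emit NUM '12' (now at pos=12)
pos=12: emit RPAREN ')'
pos=14: enter COMMENT mode (saw '/*')
exit COMMENT mode (now at pos=21)
pos=21: emit PLUS '+'
DONE. 8 tokens: [ID, MINUS, MINUS, ID, ID, NUM, RPAREN, PLUS]

Answer: ID MINUS MINUS ID ID NUM RPAREN PLUS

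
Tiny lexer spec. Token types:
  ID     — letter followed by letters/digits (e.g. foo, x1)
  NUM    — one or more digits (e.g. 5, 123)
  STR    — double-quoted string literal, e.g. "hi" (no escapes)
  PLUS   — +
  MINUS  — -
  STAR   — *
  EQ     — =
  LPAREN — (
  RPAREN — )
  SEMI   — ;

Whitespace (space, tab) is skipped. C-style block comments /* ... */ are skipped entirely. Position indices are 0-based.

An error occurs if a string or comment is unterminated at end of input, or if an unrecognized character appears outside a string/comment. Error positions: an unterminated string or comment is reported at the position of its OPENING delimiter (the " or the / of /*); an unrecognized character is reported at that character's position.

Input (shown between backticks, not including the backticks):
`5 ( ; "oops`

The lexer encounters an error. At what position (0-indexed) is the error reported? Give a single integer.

pos=0: emit NUM '5' (now at pos=1)
pos=2: emit LPAREN '('
pos=4: emit SEMI ';'
pos=6: enter STRING mode
pos=6: ERROR — unterminated string

Answer: 6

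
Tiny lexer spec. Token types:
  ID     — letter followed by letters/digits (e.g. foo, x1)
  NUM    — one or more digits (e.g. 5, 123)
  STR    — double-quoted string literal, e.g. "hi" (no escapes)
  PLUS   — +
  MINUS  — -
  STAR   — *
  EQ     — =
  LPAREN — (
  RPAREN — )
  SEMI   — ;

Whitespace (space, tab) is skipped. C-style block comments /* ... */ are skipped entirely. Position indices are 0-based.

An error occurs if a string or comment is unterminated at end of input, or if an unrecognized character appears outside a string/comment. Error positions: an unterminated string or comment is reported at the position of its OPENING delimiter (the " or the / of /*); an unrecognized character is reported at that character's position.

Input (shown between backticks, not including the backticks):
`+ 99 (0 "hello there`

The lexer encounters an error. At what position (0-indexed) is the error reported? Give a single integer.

Answer: 8

Derivation:
pos=0: emit PLUS '+'
pos=2: emit NUM '99' (now at pos=4)
pos=5: emit LPAREN '('
pos=6: emit NUM '0' (now at pos=7)
pos=8: enter STRING mode
pos=8: ERROR — unterminated string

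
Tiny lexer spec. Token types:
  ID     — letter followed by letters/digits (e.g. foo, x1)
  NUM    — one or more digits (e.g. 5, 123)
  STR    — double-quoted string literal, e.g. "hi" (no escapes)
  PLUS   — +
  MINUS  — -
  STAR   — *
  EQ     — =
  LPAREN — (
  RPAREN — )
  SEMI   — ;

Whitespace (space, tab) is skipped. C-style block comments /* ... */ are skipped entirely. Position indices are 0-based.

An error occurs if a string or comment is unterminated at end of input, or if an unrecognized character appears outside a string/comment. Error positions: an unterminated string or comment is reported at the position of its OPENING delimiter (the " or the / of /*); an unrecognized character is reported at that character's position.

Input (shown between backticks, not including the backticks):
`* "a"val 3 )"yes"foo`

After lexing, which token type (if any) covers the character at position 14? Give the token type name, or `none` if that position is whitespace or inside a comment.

pos=0: emit STAR '*'
pos=2: enter STRING mode
pos=2: emit STR "a" (now at pos=5)
pos=5: emit ID 'val' (now at pos=8)
pos=9: emit NUM '3' (now at pos=10)
pos=11: emit RPAREN ')'
pos=12: enter STRING mode
pos=12: emit STR "yes" (now at pos=17)
pos=17: emit ID 'foo' (now at pos=20)
DONE. 7 tokens: [STAR, STR, ID, NUM, RPAREN, STR, ID]
Position 14: char is 'e' -> STR

Answer: STR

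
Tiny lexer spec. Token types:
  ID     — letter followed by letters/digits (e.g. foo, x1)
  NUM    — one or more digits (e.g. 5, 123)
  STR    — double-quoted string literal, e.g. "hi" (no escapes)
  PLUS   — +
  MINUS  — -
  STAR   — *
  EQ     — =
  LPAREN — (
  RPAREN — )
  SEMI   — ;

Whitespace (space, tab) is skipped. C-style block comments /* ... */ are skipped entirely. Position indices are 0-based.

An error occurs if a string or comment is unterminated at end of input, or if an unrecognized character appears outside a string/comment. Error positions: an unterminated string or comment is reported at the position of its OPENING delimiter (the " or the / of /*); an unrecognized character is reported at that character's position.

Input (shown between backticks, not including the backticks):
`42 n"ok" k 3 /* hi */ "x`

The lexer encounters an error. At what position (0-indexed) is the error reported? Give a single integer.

pos=0: emit NUM '42' (now at pos=2)
pos=3: emit ID 'n' (now at pos=4)
pos=4: enter STRING mode
pos=4: emit STR "ok" (now at pos=8)
pos=9: emit ID 'k' (now at pos=10)
pos=11: emit NUM '3' (now at pos=12)
pos=13: enter COMMENT mode (saw '/*')
exit COMMENT mode (now at pos=21)
pos=22: enter STRING mode
pos=22: ERROR — unterminated string

Answer: 22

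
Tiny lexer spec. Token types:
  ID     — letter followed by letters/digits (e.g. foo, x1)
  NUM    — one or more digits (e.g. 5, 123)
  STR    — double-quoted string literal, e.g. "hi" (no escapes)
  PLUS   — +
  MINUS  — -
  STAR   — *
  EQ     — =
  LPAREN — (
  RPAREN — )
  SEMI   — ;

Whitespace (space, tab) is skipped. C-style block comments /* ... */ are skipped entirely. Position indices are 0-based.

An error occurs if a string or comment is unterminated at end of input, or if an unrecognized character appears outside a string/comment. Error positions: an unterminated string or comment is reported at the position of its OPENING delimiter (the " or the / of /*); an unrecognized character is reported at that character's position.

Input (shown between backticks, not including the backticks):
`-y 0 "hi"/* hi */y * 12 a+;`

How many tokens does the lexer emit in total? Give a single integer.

Answer: 10

Derivation:
pos=0: emit MINUS '-'
pos=1: emit ID 'y' (now at pos=2)
pos=3: emit NUM '0' (now at pos=4)
pos=5: enter STRING mode
pos=5: emit STR "hi" (now at pos=9)
pos=9: enter COMMENT mode (saw '/*')
exit COMMENT mode (now at pos=17)
pos=17: emit ID 'y' (now at pos=18)
pos=19: emit STAR '*'
pos=21: emit NUM '12' (now at pos=23)
pos=24: emit ID 'a' (now at pos=25)
pos=25: emit PLUS '+'
pos=26: emit SEMI ';'
DONE. 10 tokens: [MINUS, ID, NUM, STR, ID, STAR, NUM, ID, PLUS, SEMI]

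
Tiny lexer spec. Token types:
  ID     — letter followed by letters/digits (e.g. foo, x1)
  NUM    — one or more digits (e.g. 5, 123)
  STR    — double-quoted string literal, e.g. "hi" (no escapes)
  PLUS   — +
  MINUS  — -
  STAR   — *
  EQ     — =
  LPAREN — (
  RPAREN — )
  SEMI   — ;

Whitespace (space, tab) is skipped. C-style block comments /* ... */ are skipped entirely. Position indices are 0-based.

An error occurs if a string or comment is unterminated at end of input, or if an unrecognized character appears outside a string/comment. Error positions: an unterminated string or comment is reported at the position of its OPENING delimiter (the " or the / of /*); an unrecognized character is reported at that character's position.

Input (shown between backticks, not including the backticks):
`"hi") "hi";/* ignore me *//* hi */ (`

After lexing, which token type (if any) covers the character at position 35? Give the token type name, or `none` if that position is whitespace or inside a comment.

Answer: LPAREN

Derivation:
pos=0: enter STRING mode
pos=0: emit STR "hi" (now at pos=4)
pos=4: emit RPAREN ')'
pos=6: enter STRING mode
pos=6: emit STR "hi" (now at pos=10)
pos=10: emit SEMI ';'
pos=11: enter COMMENT mode (saw '/*')
exit COMMENT mode (now at pos=26)
pos=26: enter COMMENT mode (saw '/*')
exit COMMENT mode (now at pos=34)
pos=35: emit LPAREN '('
DONE. 5 tokens: [STR, RPAREN, STR, SEMI, LPAREN]
Position 35: char is '(' -> LPAREN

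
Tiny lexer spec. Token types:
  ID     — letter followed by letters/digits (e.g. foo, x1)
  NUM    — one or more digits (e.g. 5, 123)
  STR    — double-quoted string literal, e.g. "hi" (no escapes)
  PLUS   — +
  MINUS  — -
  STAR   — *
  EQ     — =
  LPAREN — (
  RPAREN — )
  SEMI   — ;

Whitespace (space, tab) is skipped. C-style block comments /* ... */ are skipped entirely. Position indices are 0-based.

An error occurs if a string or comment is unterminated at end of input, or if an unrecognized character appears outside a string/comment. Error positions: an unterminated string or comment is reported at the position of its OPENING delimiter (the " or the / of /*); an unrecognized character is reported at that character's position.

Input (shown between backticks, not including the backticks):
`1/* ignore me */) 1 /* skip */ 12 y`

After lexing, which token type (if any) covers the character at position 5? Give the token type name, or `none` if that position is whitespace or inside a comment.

pos=0: emit NUM '1' (now at pos=1)
pos=1: enter COMMENT mode (saw '/*')
exit COMMENT mode (now at pos=16)
pos=16: emit RPAREN ')'
pos=18: emit NUM '1' (now at pos=19)
pos=20: enter COMMENT mode (saw '/*')
exit COMMENT mode (now at pos=30)
pos=31: emit NUM '12' (now at pos=33)
pos=34: emit ID 'y' (now at pos=35)
DONE. 5 tokens: [NUM, RPAREN, NUM, NUM, ID]
Position 5: char is 'g' -> none

Answer: none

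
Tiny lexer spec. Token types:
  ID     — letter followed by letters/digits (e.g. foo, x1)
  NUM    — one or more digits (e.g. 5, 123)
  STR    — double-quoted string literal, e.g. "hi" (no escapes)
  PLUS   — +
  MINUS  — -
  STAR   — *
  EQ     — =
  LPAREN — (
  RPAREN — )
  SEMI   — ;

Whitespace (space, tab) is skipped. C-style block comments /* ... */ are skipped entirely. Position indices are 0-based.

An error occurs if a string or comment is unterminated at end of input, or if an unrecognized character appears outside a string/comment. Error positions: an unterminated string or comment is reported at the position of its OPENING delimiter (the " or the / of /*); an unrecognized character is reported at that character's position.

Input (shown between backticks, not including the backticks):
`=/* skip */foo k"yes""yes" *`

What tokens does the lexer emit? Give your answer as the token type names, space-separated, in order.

Answer: EQ ID ID STR STR STAR

Derivation:
pos=0: emit EQ '='
pos=1: enter COMMENT mode (saw '/*')
exit COMMENT mode (now at pos=11)
pos=11: emit ID 'foo' (now at pos=14)
pos=15: emit ID 'k' (now at pos=16)
pos=16: enter STRING mode
pos=16: emit STR "yes" (now at pos=21)
pos=21: enter STRING mode
pos=21: emit STR "yes" (now at pos=26)
pos=27: emit STAR '*'
DONE. 6 tokens: [EQ, ID, ID, STR, STR, STAR]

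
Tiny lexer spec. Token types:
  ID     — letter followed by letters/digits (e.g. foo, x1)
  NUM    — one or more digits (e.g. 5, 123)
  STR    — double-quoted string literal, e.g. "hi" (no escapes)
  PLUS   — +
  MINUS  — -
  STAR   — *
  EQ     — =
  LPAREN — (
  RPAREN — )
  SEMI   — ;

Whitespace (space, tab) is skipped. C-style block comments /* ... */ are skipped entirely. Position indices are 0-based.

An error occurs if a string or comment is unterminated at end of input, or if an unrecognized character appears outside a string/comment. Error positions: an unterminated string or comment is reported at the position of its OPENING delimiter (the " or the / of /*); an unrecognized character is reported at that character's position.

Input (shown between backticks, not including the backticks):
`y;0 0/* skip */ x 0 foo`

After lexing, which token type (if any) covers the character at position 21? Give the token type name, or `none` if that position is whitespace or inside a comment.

Answer: ID

Derivation:
pos=0: emit ID 'y' (now at pos=1)
pos=1: emit SEMI ';'
pos=2: emit NUM '0' (now at pos=3)
pos=4: emit NUM '0' (now at pos=5)
pos=5: enter COMMENT mode (saw '/*')
exit COMMENT mode (now at pos=15)
pos=16: emit ID 'x' (now at pos=17)
pos=18: emit NUM '0' (now at pos=19)
pos=20: emit ID 'foo' (now at pos=23)
DONE. 7 tokens: [ID, SEMI, NUM, NUM, ID, NUM, ID]
Position 21: char is 'o' -> ID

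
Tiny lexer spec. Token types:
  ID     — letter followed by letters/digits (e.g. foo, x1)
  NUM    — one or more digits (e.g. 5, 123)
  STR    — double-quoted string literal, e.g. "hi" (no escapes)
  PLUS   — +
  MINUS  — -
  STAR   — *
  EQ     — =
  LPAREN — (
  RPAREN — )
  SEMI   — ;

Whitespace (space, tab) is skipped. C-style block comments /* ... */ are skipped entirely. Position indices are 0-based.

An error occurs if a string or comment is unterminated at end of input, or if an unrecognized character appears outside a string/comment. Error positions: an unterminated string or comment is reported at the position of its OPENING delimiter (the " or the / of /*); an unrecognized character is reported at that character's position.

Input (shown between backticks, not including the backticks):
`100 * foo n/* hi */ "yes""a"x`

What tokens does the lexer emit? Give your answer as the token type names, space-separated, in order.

pos=0: emit NUM '100' (now at pos=3)
pos=4: emit STAR '*'
pos=6: emit ID 'foo' (now at pos=9)
pos=10: emit ID 'n' (now at pos=11)
pos=11: enter COMMENT mode (saw '/*')
exit COMMENT mode (now at pos=19)
pos=20: enter STRING mode
pos=20: emit STR "yes" (now at pos=25)
pos=25: enter STRING mode
pos=25: emit STR "a" (now at pos=28)
pos=28: emit ID 'x' (now at pos=29)
DONE. 7 tokens: [NUM, STAR, ID, ID, STR, STR, ID]

Answer: NUM STAR ID ID STR STR ID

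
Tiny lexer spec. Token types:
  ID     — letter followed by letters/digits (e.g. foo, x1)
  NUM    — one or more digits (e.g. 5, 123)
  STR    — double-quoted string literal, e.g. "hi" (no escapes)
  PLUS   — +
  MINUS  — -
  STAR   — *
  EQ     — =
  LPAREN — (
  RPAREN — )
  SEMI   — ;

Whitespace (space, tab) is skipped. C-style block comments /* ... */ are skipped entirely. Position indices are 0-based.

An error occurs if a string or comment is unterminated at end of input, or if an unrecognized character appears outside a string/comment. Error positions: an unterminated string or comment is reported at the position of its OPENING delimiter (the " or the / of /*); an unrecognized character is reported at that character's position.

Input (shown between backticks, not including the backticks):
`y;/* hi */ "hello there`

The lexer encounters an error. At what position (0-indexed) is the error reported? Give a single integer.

Answer: 11

Derivation:
pos=0: emit ID 'y' (now at pos=1)
pos=1: emit SEMI ';'
pos=2: enter COMMENT mode (saw '/*')
exit COMMENT mode (now at pos=10)
pos=11: enter STRING mode
pos=11: ERROR — unterminated string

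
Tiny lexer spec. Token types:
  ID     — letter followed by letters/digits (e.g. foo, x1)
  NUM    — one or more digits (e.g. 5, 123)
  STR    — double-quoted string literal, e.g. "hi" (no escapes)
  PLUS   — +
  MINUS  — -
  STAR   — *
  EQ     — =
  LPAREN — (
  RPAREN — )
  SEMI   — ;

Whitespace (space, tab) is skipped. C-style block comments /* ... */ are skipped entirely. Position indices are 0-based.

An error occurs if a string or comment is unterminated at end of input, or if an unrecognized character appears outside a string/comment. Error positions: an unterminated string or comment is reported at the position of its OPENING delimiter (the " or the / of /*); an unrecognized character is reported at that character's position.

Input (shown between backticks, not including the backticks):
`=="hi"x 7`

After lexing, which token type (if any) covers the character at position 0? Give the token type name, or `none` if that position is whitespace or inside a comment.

Answer: EQ

Derivation:
pos=0: emit EQ '='
pos=1: emit EQ '='
pos=2: enter STRING mode
pos=2: emit STR "hi" (now at pos=6)
pos=6: emit ID 'x' (now at pos=7)
pos=8: emit NUM '7' (now at pos=9)
DONE. 5 tokens: [EQ, EQ, STR, ID, NUM]
Position 0: char is '=' -> EQ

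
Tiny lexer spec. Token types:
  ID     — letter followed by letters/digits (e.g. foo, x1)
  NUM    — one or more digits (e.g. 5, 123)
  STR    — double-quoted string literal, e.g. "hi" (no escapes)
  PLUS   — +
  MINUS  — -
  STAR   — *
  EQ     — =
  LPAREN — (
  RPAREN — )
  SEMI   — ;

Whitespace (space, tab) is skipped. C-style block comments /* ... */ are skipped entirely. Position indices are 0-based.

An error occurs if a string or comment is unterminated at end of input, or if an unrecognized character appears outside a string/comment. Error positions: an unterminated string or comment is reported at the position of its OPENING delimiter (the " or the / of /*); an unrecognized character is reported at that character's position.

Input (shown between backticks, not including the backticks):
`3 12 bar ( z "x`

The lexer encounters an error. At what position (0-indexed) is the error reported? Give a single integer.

Answer: 13

Derivation:
pos=0: emit NUM '3' (now at pos=1)
pos=2: emit NUM '12' (now at pos=4)
pos=5: emit ID 'bar' (now at pos=8)
pos=9: emit LPAREN '('
pos=11: emit ID 'z' (now at pos=12)
pos=13: enter STRING mode
pos=13: ERROR — unterminated string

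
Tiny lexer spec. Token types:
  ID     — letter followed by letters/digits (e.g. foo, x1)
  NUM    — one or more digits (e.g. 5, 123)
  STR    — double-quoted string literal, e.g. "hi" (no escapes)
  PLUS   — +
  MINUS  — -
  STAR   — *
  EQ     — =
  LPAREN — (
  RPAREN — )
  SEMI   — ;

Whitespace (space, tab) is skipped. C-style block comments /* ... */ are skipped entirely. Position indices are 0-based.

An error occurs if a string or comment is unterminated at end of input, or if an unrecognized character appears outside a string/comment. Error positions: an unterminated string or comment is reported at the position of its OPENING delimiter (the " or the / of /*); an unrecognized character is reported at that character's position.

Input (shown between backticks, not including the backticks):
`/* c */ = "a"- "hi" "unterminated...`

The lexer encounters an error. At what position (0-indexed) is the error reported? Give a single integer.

pos=0: enter COMMENT mode (saw '/*')
exit COMMENT mode (now at pos=7)
pos=8: emit EQ '='
pos=10: enter STRING mode
pos=10: emit STR "a" (now at pos=13)
pos=13: emit MINUS '-'
pos=15: enter STRING mode
pos=15: emit STR "hi" (now at pos=19)
pos=20: enter STRING mode
pos=20: ERROR — unterminated string

Answer: 20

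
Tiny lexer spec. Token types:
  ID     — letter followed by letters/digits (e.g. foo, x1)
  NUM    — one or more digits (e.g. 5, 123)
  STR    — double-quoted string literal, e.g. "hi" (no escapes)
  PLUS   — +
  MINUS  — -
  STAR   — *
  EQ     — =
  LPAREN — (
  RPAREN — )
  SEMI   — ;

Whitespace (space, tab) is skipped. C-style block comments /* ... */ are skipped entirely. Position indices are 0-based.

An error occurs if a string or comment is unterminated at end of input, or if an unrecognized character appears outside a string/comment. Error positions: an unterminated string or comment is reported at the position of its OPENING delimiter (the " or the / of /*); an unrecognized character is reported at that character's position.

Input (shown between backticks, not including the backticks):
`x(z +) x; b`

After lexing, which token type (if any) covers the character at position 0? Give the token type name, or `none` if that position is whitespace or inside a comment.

pos=0: emit ID 'x' (now at pos=1)
pos=1: emit LPAREN '('
pos=2: emit ID 'z' (now at pos=3)
pos=4: emit PLUS '+'
pos=5: emit RPAREN ')'
pos=7: emit ID 'x' (now at pos=8)
pos=8: emit SEMI ';'
pos=10: emit ID 'b' (now at pos=11)
DONE. 8 tokens: [ID, LPAREN, ID, PLUS, RPAREN, ID, SEMI, ID]
Position 0: char is 'x' -> ID

Answer: ID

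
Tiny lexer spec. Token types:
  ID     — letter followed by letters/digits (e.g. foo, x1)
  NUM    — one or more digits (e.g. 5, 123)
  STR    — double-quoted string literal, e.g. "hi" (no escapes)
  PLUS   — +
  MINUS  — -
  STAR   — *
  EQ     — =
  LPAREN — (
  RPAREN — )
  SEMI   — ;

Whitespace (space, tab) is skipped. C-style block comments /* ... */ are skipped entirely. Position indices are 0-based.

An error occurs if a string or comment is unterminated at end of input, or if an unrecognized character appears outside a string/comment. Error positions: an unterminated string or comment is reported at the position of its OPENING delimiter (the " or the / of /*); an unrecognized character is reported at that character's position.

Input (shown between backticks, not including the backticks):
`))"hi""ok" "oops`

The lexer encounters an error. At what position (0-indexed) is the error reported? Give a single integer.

pos=0: emit RPAREN ')'
pos=1: emit RPAREN ')'
pos=2: enter STRING mode
pos=2: emit STR "hi" (now at pos=6)
pos=6: enter STRING mode
pos=6: emit STR "ok" (now at pos=10)
pos=11: enter STRING mode
pos=11: ERROR — unterminated string

Answer: 11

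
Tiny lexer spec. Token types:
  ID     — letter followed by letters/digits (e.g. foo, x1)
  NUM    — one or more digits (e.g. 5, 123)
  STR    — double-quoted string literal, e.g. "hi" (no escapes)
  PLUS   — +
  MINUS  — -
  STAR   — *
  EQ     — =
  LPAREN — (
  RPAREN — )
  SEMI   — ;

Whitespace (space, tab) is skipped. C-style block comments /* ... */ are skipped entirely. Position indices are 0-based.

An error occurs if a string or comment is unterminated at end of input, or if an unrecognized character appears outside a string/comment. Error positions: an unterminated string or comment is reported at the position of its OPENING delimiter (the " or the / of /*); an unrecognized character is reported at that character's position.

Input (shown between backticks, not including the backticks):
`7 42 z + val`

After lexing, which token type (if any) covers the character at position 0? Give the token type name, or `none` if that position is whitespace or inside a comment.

Answer: NUM

Derivation:
pos=0: emit NUM '7' (now at pos=1)
pos=2: emit NUM '42' (now at pos=4)
pos=5: emit ID 'z' (now at pos=6)
pos=7: emit PLUS '+'
pos=9: emit ID 'val' (now at pos=12)
DONE. 5 tokens: [NUM, NUM, ID, PLUS, ID]
Position 0: char is '7' -> NUM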